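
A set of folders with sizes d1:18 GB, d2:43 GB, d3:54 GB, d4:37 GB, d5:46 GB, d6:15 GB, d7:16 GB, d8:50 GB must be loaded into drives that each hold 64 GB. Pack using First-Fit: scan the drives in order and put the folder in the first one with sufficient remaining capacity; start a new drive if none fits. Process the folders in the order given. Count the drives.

5

Put d1 (18 GB) in drive 1; 46 GB remain.
Put d2 (43 GB) in drive 1; 3 GB remain.
Put d3 (54 GB) in drive 2; 10 GB remain.
Put d4 (37 GB) in drive 3; 27 GB remain.
Put d5 (46 GB) in drive 4; 18 GB remain.
Put d6 (15 GB) in drive 3; 12 GB remain.
Put d7 (16 GB) in drive 4; 2 GB remain.
Put d8 (50 GB) in drive 5; 14 GB remain.
Final drives: [18,43] [54] [37,15] [46,16] [50].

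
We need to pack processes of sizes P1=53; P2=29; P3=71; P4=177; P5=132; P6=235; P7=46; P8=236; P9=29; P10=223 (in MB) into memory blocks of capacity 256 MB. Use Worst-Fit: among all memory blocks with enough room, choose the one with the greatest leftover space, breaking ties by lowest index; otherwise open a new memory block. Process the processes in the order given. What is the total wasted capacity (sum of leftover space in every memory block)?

P1 (53 MB) → memory block 1 (remaining 203 MB)
P2 (29 MB) → memory block 1 (remaining 174 MB)
P3 (71 MB) → memory block 1 (remaining 103 MB)
P4 (177 MB) → memory block 2 (remaining 79 MB)
P5 (132 MB) → memory block 3 (remaining 124 MB)
P6 (235 MB) → memory block 4 (remaining 21 MB)
P7 (46 MB) → memory block 3 (remaining 78 MB)
P8 (236 MB) → memory block 5 (remaining 20 MB)
P9 (29 MB) → memory block 1 (remaining 74 MB)
P10 (223 MB) → memory block 6 (remaining 33 MB)
6 memory blocks × 256 MB = 1536 MB; used 1231 MB; unused 305 MB.

305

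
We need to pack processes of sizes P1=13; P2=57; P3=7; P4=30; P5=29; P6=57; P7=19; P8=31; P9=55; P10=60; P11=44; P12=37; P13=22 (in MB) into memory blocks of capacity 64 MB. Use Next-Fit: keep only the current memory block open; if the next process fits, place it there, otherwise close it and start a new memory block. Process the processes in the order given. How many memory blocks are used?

9 memory blocks

Put P1 (13 MB) in memory block 1; 51 MB remain.
Put P2 (57 MB) in memory block 2; 7 MB remain.
Put P3 (7 MB) in memory block 2; 0 MB remain.
Put P4 (30 MB) in memory block 3; 34 MB remain.
Put P5 (29 MB) in memory block 3; 5 MB remain.
Put P6 (57 MB) in memory block 4; 7 MB remain.
Put P7 (19 MB) in memory block 5; 45 MB remain.
Put P8 (31 MB) in memory block 5; 14 MB remain.
Put P9 (55 MB) in memory block 6; 9 MB remain.
Put P10 (60 MB) in memory block 7; 4 MB remain.
Put P11 (44 MB) in memory block 8; 20 MB remain.
Put P12 (37 MB) in memory block 9; 27 MB remain.
Put P13 (22 MB) in memory block 9; 5 MB remain.
Final memory blocks: [13] [57,7] [30,29] [57] [19,31] [55] [60] [44] [37,22].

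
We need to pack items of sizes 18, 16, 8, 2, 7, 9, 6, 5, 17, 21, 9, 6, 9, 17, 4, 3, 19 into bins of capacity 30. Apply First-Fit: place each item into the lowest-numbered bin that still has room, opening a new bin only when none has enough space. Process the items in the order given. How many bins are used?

18 → bin 1 (remaining 12)
16 → bin 2 (remaining 14)
8 → bin 1 (remaining 4)
2 → bin 1 (remaining 2)
7 → bin 2 (remaining 7)
9 → bin 3 (remaining 21)
6 → bin 2 (remaining 1)
5 → bin 3 (remaining 16)
17 → bin 4 (remaining 13)
21 → bin 5 (remaining 9)
9 → bin 3 (remaining 7)
6 → bin 3 (remaining 1)
9 → bin 4 (remaining 4)
17 → bin 6 (remaining 13)
4 → bin 4 (remaining 0)
3 → bin 5 (remaining 6)
19 → bin 7 (remaining 11)

7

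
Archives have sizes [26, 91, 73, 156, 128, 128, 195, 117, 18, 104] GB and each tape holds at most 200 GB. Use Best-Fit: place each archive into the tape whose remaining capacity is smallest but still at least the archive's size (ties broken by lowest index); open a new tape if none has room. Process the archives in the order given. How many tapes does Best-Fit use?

Put 26 GB in tape 1; 174 GB remain.
Put 91 GB in tape 1; 83 GB remain.
Put 73 GB in tape 1; 10 GB remain.
Put 156 GB in tape 2; 44 GB remain.
Put 128 GB in tape 3; 72 GB remain.
Put 128 GB in tape 4; 72 GB remain.
Put 195 GB in tape 5; 5 GB remain.
Put 117 GB in tape 6; 83 GB remain.
Put 18 GB in tape 2; 26 GB remain.
Put 104 GB in tape 7; 96 GB remain.
Final tapes: [26,91,73] [156,18] [128] [128] [195] [117] [104].

7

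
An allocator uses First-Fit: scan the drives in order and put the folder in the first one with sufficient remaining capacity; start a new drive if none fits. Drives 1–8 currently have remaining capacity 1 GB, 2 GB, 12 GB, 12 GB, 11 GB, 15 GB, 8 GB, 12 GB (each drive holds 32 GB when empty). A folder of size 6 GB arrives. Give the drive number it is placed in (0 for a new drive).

Drives with room: drive 3 (12 GB), drive 4 (12 GB), drive 5 (11 GB), drive 6 (15 GB), drive 7 (8 GB), drive 8 (12 GB).
The first with room is drive 3.

3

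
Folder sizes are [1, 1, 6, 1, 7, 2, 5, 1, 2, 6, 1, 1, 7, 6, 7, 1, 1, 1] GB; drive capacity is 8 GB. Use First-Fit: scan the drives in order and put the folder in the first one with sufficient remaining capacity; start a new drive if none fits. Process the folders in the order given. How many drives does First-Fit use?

8 drives

1 GB → drive 1 (remaining 7 GB)
1 GB → drive 1 (remaining 6 GB)
6 GB → drive 1 (remaining 0 GB)
1 GB → drive 2 (remaining 7 GB)
7 GB → drive 2 (remaining 0 GB)
2 GB → drive 3 (remaining 6 GB)
5 GB → drive 3 (remaining 1 GB)
1 GB → drive 3 (remaining 0 GB)
2 GB → drive 4 (remaining 6 GB)
6 GB → drive 4 (remaining 0 GB)
1 GB → drive 5 (remaining 7 GB)
1 GB → drive 5 (remaining 6 GB)
7 GB → drive 6 (remaining 1 GB)
6 GB → drive 5 (remaining 0 GB)
7 GB → drive 7 (remaining 1 GB)
1 GB → drive 6 (remaining 0 GB)
1 GB → drive 7 (remaining 0 GB)
1 GB → drive 8 (remaining 7 GB)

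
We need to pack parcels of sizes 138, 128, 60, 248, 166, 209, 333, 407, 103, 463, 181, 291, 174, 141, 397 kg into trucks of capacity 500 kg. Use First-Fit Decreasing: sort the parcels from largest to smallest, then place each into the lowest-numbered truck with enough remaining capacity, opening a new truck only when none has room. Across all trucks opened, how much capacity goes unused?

561

Sorted descending: 463, 407, 397, 333, 291, 248, 209, 181, 174, 166, 141, 138, 128, 103, 60.
463 kg → truck 1 (remaining 37 kg)
407 kg → truck 2 (remaining 93 kg)
397 kg → truck 3 (remaining 103 kg)
333 kg → truck 4 (remaining 167 kg)
291 kg → truck 5 (remaining 209 kg)
248 kg → truck 6 (remaining 252 kg)
209 kg → truck 5 (remaining 0 kg)
181 kg → truck 6 (remaining 71 kg)
174 kg → truck 7 (remaining 326 kg)
166 kg → truck 4 (remaining 1 kg)
141 kg → truck 7 (remaining 185 kg)
138 kg → truck 7 (remaining 47 kg)
128 kg → truck 8 (remaining 372 kg)
103 kg → truck 3 (remaining 0 kg)
60 kg → truck 2 (remaining 33 kg)
8 trucks × 500 kg = 4000 kg; used 3439 kg; unused 561 kg.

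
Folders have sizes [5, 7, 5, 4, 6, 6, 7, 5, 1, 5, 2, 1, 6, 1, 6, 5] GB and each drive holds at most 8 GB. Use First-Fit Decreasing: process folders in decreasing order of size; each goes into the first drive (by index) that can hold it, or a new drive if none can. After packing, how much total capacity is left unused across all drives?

Sorted descending: 7, 7, 6, 6, 6, 6, 5, 5, 5, 5, 5, 4, 2, 1, 1, 1.
drive 1: place 7 GB, 1 GB left
drive 2: place 7 GB, 1 GB left
drive 3: place 6 GB, 2 GB left
drive 4: place 6 GB, 2 GB left
drive 5: place 6 GB, 2 GB left
drive 6: place 6 GB, 2 GB left
drive 7: place 5 GB, 3 GB left
drive 8: place 5 GB, 3 GB left
drive 9: place 5 GB, 3 GB left
drive 10: place 5 GB, 3 GB left
drive 11: place 5 GB, 3 GB left
drive 12: place 4 GB, 4 GB left
drive 3: place 2 GB, 0 GB left
drive 1: place 1 GB, 0 GB left
drive 2: place 1 GB, 0 GB left
drive 4: place 1 GB, 1 GB left
12 drives × 8 GB = 96 GB; used 72 GB; unused 24 GB.

24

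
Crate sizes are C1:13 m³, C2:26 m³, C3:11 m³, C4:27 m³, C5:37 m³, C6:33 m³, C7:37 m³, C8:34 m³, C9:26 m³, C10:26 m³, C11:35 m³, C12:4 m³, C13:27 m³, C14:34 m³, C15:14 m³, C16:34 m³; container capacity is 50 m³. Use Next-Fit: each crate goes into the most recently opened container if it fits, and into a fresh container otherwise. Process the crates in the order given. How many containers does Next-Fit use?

container 1: place C1 (13 m³), 37 m³ left
container 1: place C2 (26 m³), 11 m³ left
container 1: place C3 (11 m³), 0 m³ left
container 2: place C4 (27 m³), 23 m³ left
container 3: place C5 (37 m³), 13 m³ left
container 4: place C6 (33 m³), 17 m³ left
container 5: place C7 (37 m³), 13 m³ left
container 6: place C8 (34 m³), 16 m³ left
container 7: place C9 (26 m³), 24 m³ left
container 8: place C10 (26 m³), 24 m³ left
container 9: place C11 (35 m³), 15 m³ left
container 9: place C12 (4 m³), 11 m³ left
container 10: place C13 (27 m³), 23 m³ left
container 11: place C14 (34 m³), 16 m³ left
container 11: place C15 (14 m³), 2 m³ left
container 12: place C16 (34 m³), 16 m³ left
Final containers: [13,26,11] [27] [37] [33] [37] [34] [26] [26] [35,4] [27] [34,14] [34].

12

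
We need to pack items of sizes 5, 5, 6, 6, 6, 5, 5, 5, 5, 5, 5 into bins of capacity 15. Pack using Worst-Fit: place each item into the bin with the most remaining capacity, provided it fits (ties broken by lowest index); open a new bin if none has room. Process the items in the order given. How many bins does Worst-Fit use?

bin 1: place 5, 10 left
bin 1: place 5, 5 left
bin 2: place 6, 9 left
bin 2: place 6, 3 left
bin 3: place 6, 9 left
bin 3: place 5, 4 left
bin 1: place 5, 0 left
bin 4: place 5, 10 left
bin 4: place 5, 5 left
bin 4: place 5, 0 left
bin 5: place 5, 10 left

5 bins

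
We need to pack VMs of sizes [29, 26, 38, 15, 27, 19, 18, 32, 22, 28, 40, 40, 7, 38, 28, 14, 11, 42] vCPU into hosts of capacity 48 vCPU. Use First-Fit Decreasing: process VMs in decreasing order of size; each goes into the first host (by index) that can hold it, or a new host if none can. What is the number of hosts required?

Sorted descending: 42, 40, 40, 38, 38, 32, 29, 28, 28, 27, 26, 22, 19, 18, 15, 14, 11, 7.
host 1: place 42 vCPU, 6 vCPU left
host 2: place 40 vCPU, 8 vCPU left
host 3: place 40 vCPU, 8 vCPU left
host 4: place 38 vCPU, 10 vCPU left
host 5: place 38 vCPU, 10 vCPU left
host 6: place 32 vCPU, 16 vCPU left
host 7: place 29 vCPU, 19 vCPU left
host 8: place 28 vCPU, 20 vCPU left
host 9: place 28 vCPU, 20 vCPU left
host 10: place 27 vCPU, 21 vCPU left
host 11: place 26 vCPU, 22 vCPU left
host 11: place 22 vCPU, 0 vCPU left
host 7: place 19 vCPU, 0 vCPU left
host 8: place 18 vCPU, 2 vCPU left
host 6: place 15 vCPU, 1 vCPU left
host 9: place 14 vCPU, 6 vCPU left
host 10: place 11 vCPU, 10 vCPU left
host 2: place 7 vCPU, 1 vCPU left

11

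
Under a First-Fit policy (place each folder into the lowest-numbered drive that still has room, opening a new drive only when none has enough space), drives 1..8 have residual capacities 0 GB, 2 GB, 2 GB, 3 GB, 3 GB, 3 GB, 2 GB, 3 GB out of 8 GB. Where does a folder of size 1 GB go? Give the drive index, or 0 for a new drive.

2

Drives with room: drive 2 (2 GB), drive 3 (2 GB), drive 4 (3 GB), drive 5 (3 GB), drive 6 (3 GB), drive 7 (2 GB), drive 8 (3 GB).
The first with room is drive 2.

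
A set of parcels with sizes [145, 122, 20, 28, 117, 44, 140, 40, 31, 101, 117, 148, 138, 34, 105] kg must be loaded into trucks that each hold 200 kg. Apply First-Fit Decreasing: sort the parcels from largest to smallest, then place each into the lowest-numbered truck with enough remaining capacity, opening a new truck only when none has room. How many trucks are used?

9 trucks

Sorted descending: 148, 145, 140, 138, 122, 117, 117, 105, 101, 44, 40, 34, 31, 28, 20.
Put 148 kg in truck 1; 52 kg remain.
Put 145 kg in truck 2; 55 kg remain.
Put 140 kg in truck 3; 60 kg remain.
Put 138 kg in truck 4; 62 kg remain.
Put 122 kg in truck 5; 78 kg remain.
Put 117 kg in truck 6; 83 kg remain.
Put 117 kg in truck 7; 83 kg remain.
Put 105 kg in truck 8; 95 kg remain.
Put 101 kg in truck 9; 99 kg remain.
Put 44 kg in truck 1; 8 kg remain.
Put 40 kg in truck 2; 15 kg remain.
Put 34 kg in truck 3; 26 kg remain.
Put 31 kg in truck 4; 31 kg remain.
Put 28 kg in truck 4; 3 kg remain.
Put 20 kg in truck 3; 6 kg remain.
Final trucks: [148,44] [145,40] [140,34,20] [138,31,28] [122] [117] [117] [105] [101].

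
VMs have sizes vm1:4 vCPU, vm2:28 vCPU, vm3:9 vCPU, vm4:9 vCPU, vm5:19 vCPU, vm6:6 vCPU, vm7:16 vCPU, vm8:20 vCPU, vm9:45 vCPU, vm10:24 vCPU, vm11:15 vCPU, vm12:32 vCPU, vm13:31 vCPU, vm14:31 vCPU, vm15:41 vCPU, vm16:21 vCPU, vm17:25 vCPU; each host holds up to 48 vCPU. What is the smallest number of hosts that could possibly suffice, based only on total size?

8 hosts

Total size = 4 + 28 + 9 + 9 + 19 + 6 + 16 + 20 + 45 + 24 + 15 + 32 + 31 + 31 + 41 + 21 + 25 = 376 vCPU.
⌈376 / 48⌉ = 8.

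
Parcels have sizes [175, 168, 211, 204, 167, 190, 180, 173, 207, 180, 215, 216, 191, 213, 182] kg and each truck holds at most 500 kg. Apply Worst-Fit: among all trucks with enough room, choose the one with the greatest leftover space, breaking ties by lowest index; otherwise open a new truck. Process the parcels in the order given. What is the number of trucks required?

8 trucks

Put 175 kg in truck 1; 325 kg remain.
Put 168 kg in truck 1; 157 kg remain.
Put 211 kg in truck 2; 289 kg remain.
Put 204 kg in truck 2; 85 kg remain.
Put 167 kg in truck 3; 333 kg remain.
Put 190 kg in truck 3; 143 kg remain.
Put 180 kg in truck 4; 320 kg remain.
Put 173 kg in truck 4; 147 kg remain.
Put 207 kg in truck 5; 293 kg remain.
Put 180 kg in truck 5; 113 kg remain.
Put 215 kg in truck 6; 285 kg remain.
Put 216 kg in truck 6; 69 kg remain.
Put 191 kg in truck 7; 309 kg remain.
Put 213 kg in truck 7; 96 kg remain.
Put 182 kg in truck 8; 318 kg remain.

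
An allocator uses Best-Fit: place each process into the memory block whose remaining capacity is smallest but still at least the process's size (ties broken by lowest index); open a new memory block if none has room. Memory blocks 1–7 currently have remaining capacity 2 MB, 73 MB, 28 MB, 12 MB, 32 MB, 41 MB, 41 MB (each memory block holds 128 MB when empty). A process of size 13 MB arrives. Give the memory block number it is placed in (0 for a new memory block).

3

Memory blocks with room: memory block 2 (73 MB), memory block 3 (28 MB), memory block 5 (32 MB), memory block 6 (41 MB), memory block 7 (41 MB).
Tightest fit is memory block 3 with 28 MB free.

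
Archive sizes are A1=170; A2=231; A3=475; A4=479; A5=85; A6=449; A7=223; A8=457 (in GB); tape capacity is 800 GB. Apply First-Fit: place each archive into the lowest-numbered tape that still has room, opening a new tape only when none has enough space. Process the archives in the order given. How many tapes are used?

Put A1 (170 GB) in tape 1; 630 GB remain.
Put A2 (231 GB) in tape 1; 399 GB remain.
Put A3 (475 GB) in tape 2; 325 GB remain.
Put A4 (479 GB) in tape 3; 321 GB remain.
Put A5 (85 GB) in tape 1; 314 GB remain.
Put A6 (449 GB) in tape 4; 351 GB remain.
Put A7 (223 GB) in tape 1; 91 GB remain.
Put A8 (457 GB) in tape 5; 343 GB remain.

5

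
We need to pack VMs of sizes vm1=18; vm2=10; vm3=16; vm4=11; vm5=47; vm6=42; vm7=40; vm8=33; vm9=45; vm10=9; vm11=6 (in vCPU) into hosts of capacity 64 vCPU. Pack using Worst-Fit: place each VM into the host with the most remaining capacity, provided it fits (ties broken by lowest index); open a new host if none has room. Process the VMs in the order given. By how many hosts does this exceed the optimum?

1

Worst-Fit: [18,10,16,11] [47] [42] [40,6] [33,9] [45] → 6 hosts.
Total size 277 vCPU; any packing needs at least ⌈277/64⌉ = 5 hosts.
An optimal packing achieves that bound: [47,16] [45,18] [42,11,10] [40,9,6] [33] → 5 hosts.
Excess: 6 − 5 = 1.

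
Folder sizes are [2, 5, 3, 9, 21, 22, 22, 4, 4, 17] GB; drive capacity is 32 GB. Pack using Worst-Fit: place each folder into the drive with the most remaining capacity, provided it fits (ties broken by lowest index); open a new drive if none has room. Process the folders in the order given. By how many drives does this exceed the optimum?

Worst-Fit: [2,5,3,9,4] [21,4] [22] [22] [17] → 5 drives.
Total size 109 GB; any packing needs at least ⌈109/32⌉ = 4 drives.
An optimal packing achieves that bound: [22,9] [22,5,4] [21,4,3,2] [17] → 4 drives.
Excess: 5 − 4 = 1.

1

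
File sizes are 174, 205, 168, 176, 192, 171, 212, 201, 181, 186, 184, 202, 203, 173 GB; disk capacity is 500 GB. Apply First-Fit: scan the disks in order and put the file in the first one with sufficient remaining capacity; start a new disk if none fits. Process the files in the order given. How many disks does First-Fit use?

disk 1: place 174 GB, 326 GB left
disk 1: place 205 GB, 121 GB left
disk 2: place 168 GB, 332 GB left
disk 2: place 176 GB, 156 GB left
disk 3: place 192 GB, 308 GB left
disk 3: place 171 GB, 137 GB left
disk 4: place 212 GB, 288 GB left
disk 4: place 201 GB, 87 GB left
disk 5: place 181 GB, 319 GB left
disk 5: place 186 GB, 133 GB left
disk 6: place 184 GB, 316 GB left
disk 6: place 202 GB, 114 GB left
disk 7: place 203 GB, 297 GB left
disk 7: place 173 GB, 124 GB left
Final disks: [174,205] [168,176] [192,171] [212,201] [181,186] [184,202] [203,173].

7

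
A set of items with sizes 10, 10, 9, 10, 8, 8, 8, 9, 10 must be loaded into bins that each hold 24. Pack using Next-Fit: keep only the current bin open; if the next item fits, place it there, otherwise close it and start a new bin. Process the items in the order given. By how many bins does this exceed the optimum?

0

Next-Fit: [10,10] [9,10] [8,8,8] [9,10] → 4 bins.
Total size 82; any packing needs at least ⌈82/24⌉ = 4 bins.
So 4 is already optimal.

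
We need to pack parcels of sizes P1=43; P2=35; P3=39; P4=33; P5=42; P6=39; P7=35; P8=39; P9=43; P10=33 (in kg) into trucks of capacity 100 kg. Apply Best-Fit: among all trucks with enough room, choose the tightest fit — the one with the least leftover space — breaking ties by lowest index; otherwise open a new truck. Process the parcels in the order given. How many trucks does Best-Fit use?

5 trucks

Put P1 (43 kg) in truck 1; 57 kg remain.
Put P2 (35 kg) in truck 1; 22 kg remain.
Put P3 (39 kg) in truck 2; 61 kg remain.
Put P4 (33 kg) in truck 2; 28 kg remain.
Put P5 (42 kg) in truck 3; 58 kg remain.
Put P6 (39 kg) in truck 3; 19 kg remain.
Put P7 (35 kg) in truck 4; 65 kg remain.
Put P8 (39 kg) in truck 4; 26 kg remain.
Put P9 (43 kg) in truck 5; 57 kg remain.
Put P10 (33 kg) in truck 5; 24 kg remain.
Final trucks: [43,35] [39,33] [42,39] [35,39] [43,33].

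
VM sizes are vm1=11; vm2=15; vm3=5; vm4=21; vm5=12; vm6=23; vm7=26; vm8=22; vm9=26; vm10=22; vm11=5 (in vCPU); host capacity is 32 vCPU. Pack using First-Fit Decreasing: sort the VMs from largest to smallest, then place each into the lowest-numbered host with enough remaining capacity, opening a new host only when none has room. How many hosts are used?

Sorted descending: 26, 26, 23, 22, 22, 21, 15, 12, 11, 5, 5.
Put 26 vCPU in host 1; 6 vCPU remain.
Put 26 vCPU in host 2; 6 vCPU remain.
Put 23 vCPU in host 3; 9 vCPU remain.
Put 22 vCPU in host 4; 10 vCPU remain.
Put 22 vCPU in host 5; 10 vCPU remain.
Put 21 vCPU in host 6; 11 vCPU remain.
Put 15 vCPU in host 7; 17 vCPU remain.
Put 12 vCPU in host 7; 5 vCPU remain.
Put 11 vCPU in host 6; 0 vCPU remain.
Put 5 vCPU in host 1; 1 vCPU remain.
Put 5 vCPU in host 2; 1 vCPU remain.

7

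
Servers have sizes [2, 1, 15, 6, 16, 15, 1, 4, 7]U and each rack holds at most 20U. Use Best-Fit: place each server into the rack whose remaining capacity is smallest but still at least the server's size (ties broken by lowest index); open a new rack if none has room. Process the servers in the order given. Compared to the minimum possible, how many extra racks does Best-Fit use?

0

Best-Fit: [2,1,15,1] [6,7] [16,4] [15] → 4 racks.
Total size 67U; any packing needs at least ⌈67/20⌉ = 4 racks.
So 4 is already optimal.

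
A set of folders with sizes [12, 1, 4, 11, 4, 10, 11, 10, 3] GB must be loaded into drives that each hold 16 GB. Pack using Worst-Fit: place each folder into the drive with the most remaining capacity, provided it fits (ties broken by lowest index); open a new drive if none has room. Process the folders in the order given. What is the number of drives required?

Put 12 GB in drive 1; 4 GB remain.
Put 1 GB in drive 1; 3 GB remain.
Put 4 GB in drive 2; 12 GB remain.
Put 11 GB in drive 2; 1 GB remain.
Put 4 GB in drive 3; 12 GB remain.
Put 10 GB in drive 3; 2 GB remain.
Put 11 GB in drive 4; 5 GB remain.
Put 10 GB in drive 5; 6 GB remain.
Put 3 GB in drive 5; 3 GB remain.
Final drives: [12,1] [4,11] [4,10] [11] [10,3].

5 drives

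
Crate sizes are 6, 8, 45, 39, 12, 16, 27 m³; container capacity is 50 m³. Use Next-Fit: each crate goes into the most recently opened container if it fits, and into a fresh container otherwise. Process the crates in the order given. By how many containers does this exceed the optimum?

1

Next-Fit: [6,8] [45] [39] [12,16] [27] → 5 containers.
Total size 153 m³; any packing needs at least ⌈153/50⌉ = 4 containers.
An optimal packing achieves that bound: [45] [39,8] [27,16,6] [12] → 4 containers.
Excess: 5 − 4 = 1.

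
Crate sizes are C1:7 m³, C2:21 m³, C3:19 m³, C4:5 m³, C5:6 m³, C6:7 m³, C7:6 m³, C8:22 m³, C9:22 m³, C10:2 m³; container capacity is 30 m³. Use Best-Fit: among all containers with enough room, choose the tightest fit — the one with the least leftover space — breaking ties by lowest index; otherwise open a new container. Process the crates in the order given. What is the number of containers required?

C1 (7 m³) → container 1 (remaining 23 m³)
C2 (21 m³) → container 1 (remaining 2 m³)
C3 (19 m³) → container 2 (remaining 11 m³)
C4 (5 m³) → container 2 (remaining 6 m³)
C5 (6 m³) → container 2 (remaining 0 m³)
C6 (7 m³) → container 3 (remaining 23 m³)
C7 (6 m³) → container 3 (remaining 17 m³)
C8 (22 m³) → container 4 (remaining 8 m³)
C9 (22 m³) → container 5 (remaining 8 m³)
C10 (2 m³) → container 1 (remaining 0 m³)

5 containers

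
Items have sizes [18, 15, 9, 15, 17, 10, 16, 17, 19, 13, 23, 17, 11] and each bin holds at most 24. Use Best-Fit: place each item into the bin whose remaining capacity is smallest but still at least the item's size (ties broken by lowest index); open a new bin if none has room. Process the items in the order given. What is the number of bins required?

11

18 → bin 1 (remaining 6)
15 → bin 2 (remaining 9)
9 → bin 2 (remaining 0)
15 → bin 3 (remaining 9)
17 → bin 4 (remaining 7)
10 → bin 5 (remaining 14)
16 → bin 6 (remaining 8)
17 → bin 7 (remaining 7)
19 → bin 8 (remaining 5)
13 → bin 5 (remaining 1)
23 → bin 9 (remaining 1)
17 → bin 10 (remaining 7)
11 → bin 11 (remaining 13)
Final bins: [18] [15,9] [15] [17] [10,13] [16] [17] [19] [23] [17] [11].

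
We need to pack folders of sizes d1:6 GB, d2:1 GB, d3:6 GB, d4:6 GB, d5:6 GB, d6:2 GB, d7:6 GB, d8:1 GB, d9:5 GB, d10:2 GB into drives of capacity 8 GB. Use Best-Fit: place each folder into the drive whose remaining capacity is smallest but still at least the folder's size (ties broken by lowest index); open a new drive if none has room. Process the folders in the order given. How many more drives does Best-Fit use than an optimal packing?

0

Best-Fit: [6,1,1] [6,2] [6,2] [6] [6] [5] → 6 drives.
Total size 41 GB; any packing needs at least ⌈41/8⌉ = 6 drives.
So 6 is already optimal.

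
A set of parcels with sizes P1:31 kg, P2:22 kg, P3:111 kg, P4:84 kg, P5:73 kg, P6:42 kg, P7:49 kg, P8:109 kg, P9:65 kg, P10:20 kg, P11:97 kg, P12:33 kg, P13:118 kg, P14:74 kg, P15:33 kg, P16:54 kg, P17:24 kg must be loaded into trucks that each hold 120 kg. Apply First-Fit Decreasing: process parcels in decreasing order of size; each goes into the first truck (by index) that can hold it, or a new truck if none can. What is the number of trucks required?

10

Sorted descending: 118, 111, 109, 97, 84, 74, 73, 65, 54, 49, 42, 33, 33, 31, 24, 22, 20.
truck 1: place 118 kg, 2 kg left
truck 2: place 111 kg, 9 kg left
truck 3: place 109 kg, 11 kg left
truck 4: place 97 kg, 23 kg left
truck 5: place 84 kg, 36 kg left
truck 6: place 74 kg, 46 kg left
truck 7: place 73 kg, 47 kg left
truck 8: place 65 kg, 55 kg left
truck 8: place 54 kg, 1 kg left
truck 9: place 49 kg, 71 kg left
truck 6: place 42 kg, 4 kg left
truck 5: place 33 kg, 3 kg left
truck 7: place 33 kg, 14 kg left
truck 9: place 31 kg, 40 kg left
truck 9: place 24 kg, 16 kg left
truck 4: place 22 kg, 1 kg left
truck 10: place 20 kg, 100 kg left
Final trucks: [118] [111] [109] [97,22] [84,33] [74,42] [73,33] [65,54] [49,31,24] [20].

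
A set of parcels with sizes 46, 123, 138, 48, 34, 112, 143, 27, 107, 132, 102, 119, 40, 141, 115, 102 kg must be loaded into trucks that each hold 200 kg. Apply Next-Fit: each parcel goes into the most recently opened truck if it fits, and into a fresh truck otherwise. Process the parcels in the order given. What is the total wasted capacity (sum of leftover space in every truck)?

671

truck 1: place 46 kg, 154 kg left
truck 1: place 123 kg, 31 kg left
truck 2: place 138 kg, 62 kg left
truck 2: place 48 kg, 14 kg left
truck 3: place 34 kg, 166 kg left
truck 3: place 112 kg, 54 kg left
truck 4: place 143 kg, 57 kg left
truck 4: place 27 kg, 30 kg left
truck 5: place 107 kg, 93 kg left
truck 6: place 132 kg, 68 kg left
truck 7: place 102 kg, 98 kg left
truck 8: place 119 kg, 81 kg left
truck 8: place 40 kg, 41 kg left
truck 9: place 141 kg, 59 kg left
truck 10: place 115 kg, 85 kg left
truck 11: place 102 kg, 98 kg left
11 trucks × 200 kg = 2200 kg; used 1529 kg; unused 671 kg.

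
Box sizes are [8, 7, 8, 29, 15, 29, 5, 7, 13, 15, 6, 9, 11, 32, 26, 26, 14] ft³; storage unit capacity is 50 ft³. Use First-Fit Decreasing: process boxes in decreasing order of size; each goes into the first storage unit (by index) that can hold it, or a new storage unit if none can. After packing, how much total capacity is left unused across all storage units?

40

Sorted descending: 32, 29, 29, 26, 26, 15, 15, 14, 13, 11, 9, 8, 8, 7, 7, 6, 5.
32 ft³ → storage unit 1 (remaining 18 ft³)
29 ft³ → storage unit 2 (remaining 21 ft³)
29 ft³ → storage unit 3 (remaining 21 ft³)
26 ft³ → storage unit 4 (remaining 24 ft³)
26 ft³ → storage unit 5 (remaining 24 ft³)
15 ft³ → storage unit 1 (remaining 3 ft³)
15 ft³ → storage unit 2 (remaining 6 ft³)
14 ft³ → storage unit 3 (remaining 7 ft³)
13 ft³ → storage unit 4 (remaining 11 ft³)
11 ft³ → storage unit 4 (remaining 0 ft³)
9 ft³ → storage unit 5 (remaining 15 ft³)
8 ft³ → storage unit 5 (remaining 7 ft³)
8 ft³ → storage unit 6 (remaining 42 ft³)
7 ft³ → storage unit 3 (remaining 0 ft³)
7 ft³ → storage unit 5 (remaining 0 ft³)
6 ft³ → storage unit 2 (remaining 0 ft³)
5 ft³ → storage unit 6 (remaining 37 ft³)
6 storage units × 50 ft³ = 300 ft³; used 260 ft³; unused 40 ft³.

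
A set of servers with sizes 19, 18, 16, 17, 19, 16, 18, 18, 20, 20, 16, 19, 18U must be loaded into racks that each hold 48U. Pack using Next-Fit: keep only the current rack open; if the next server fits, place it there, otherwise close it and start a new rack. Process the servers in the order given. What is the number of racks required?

7

rack 1: place 19U, 29U left
rack 1: place 18U, 11U left
rack 2: place 16U, 32U left
rack 2: place 17U, 15U left
rack 3: place 19U, 29U left
rack 3: place 16U, 13U left
rack 4: place 18U, 30U left
rack 4: place 18U, 12U left
rack 5: place 20U, 28U left
rack 5: place 20U, 8U left
rack 6: place 16U, 32U left
rack 6: place 19U, 13U left
rack 7: place 18U, 30U left
Final racks: [19,18] [16,17] [19,16] [18,18] [20,20] [16,19] [18].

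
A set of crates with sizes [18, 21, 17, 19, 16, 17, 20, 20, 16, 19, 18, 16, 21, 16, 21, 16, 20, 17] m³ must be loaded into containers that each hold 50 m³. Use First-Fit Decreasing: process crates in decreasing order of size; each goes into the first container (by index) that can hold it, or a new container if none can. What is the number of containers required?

8

Sorted descending: 21, 21, 21, 20, 20, 20, 19, 19, 18, 18, 17, 17, 17, 16, 16, 16, 16, 16.
Put 21 m³ in container 1; 29 m³ remain.
Put 21 m³ in container 1; 8 m³ remain.
Put 21 m³ in container 2; 29 m³ remain.
Put 20 m³ in container 2; 9 m³ remain.
Put 20 m³ in container 3; 30 m³ remain.
Put 20 m³ in container 3; 10 m³ remain.
Put 19 m³ in container 4; 31 m³ remain.
Put 19 m³ in container 4; 12 m³ remain.
Put 18 m³ in container 5; 32 m³ remain.
Put 18 m³ in container 5; 14 m³ remain.
Put 17 m³ in container 6; 33 m³ remain.
Put 17 m³ in container 6; 16 m³ remain.
Put 17 m³ in container 7; 33 m³ remain.
Put 16 m³ in container 6; 0 m³ remain.
Put 16 m³ in container 7; 17 m³ remain.
Put 16 m³ in container 7; 1 m³ remain.
Put 16 m³ in container 8; 34 m³ remain.
Put 16 m³ in container 8; 18 m³ remain.
Final containers: [21,21] [21,20] [20,20] [19,19] [18,18] [17,17,16] [17,16,16] [16,16].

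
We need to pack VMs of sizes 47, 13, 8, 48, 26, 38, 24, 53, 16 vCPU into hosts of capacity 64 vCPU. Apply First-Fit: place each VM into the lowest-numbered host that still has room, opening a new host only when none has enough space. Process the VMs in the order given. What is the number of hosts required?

Put 47 vCPU in host 1; 17 vCPU remain.
Put 13 vCPU in host 1; 4 vCPU remain.
Put 8 vCPU in host 2; 56 vCPU remain.
Put 48 vCPU in host 2; 8 vCPU remain.
Put 26 vCPU in host 3; 38 vCPU remain.
Put 38 vCPU in host 3; 0 vCPU remain.
Put 24 vCPU in host 4; 40 vCPU remain.
Put 53 vCPU in host 5; 11 vCPU remain.
Put 16 vCPU in host 4; 24 vCPU remain.

5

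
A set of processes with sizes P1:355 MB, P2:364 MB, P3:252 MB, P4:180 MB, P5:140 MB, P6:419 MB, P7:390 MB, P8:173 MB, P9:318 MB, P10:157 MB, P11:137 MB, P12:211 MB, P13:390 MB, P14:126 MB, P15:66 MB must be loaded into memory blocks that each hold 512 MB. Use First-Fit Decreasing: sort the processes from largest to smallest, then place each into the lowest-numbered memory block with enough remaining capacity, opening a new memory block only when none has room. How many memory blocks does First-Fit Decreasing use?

8

Sorted descending: 419, 390, 390, 364, 355, 318, 252, 211, 180, 173, 157, 140, 137, 126, 66.
memory block 1: place 419 MB, 93 MB left
memory block 2: place 390 MB, 122 MB left
memory block 3: place 390 MB, 122 MB left
memory block 4: place 364 MB, 148 MB left
memory block 5: place 355 MB, 157 MB left
memory block 6: place 318 MB, 194 MB left
memory block 7: place 252 MB, 260 MB left
memory block 7: place 211 MB, 49 MB left
memory block 6: place 180 MB, 14 MB left
memory block 8: place 173 MB, 339 MB left
memory block 5: place 157 MB, 0 MB left
memory block 4: place 140 MB, 8 MB left
memory block 8: place 137 MB, 202 MB left
memory block 8: place 126 MB, 76 MB left
memory block 1: place 66 MB, 27 MB left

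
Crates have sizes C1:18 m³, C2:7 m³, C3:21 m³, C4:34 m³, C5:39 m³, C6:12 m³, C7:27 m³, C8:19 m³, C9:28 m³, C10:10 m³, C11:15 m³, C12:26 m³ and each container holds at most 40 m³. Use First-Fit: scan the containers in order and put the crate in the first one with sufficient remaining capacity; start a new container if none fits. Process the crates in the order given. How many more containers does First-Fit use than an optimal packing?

1

First-Fit: [18,7,12] [21,19] [34] [39] [27,10] [28] [15] [26] → 8 containers.
Total size 256 m³; any packing needs at least ⌈256/40⌉ = 7 containers.
An optimal packing achieves that bound: [39] [34] [28,12] [27,10] [26,7] [21,19] [18,15] → 7 containers.
Excess: 8 − 7 = 1.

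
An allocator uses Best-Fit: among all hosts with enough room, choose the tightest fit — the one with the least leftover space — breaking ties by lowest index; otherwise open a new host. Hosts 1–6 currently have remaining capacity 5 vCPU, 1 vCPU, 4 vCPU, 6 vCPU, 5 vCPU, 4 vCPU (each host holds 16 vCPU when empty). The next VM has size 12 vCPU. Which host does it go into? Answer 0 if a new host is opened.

0

No host has ≥ 12 vCPU free, so a new host is opened.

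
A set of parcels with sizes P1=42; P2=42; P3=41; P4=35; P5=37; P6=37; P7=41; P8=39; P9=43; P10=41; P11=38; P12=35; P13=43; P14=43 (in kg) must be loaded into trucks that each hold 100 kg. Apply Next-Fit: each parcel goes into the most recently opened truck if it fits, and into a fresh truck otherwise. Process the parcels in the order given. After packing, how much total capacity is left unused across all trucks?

143

P1 (42 kg) → truck 1 (remaining 58 kg)
P2 (42 kg) → truck 1 (remaining 16 kg)
P3 (41 kg) → truck 2 (remaining 59 kg)
P4 (35 kg) → truck 2 (remaining 24 kg)
P5 (37 kg) → truck 3 (remaining 63 kg)
P6 (37 kg) → truck 3 (remaining 26 kg)
P7 (41 kg) → truck 4 (remaining 59 kg)
P8 (39 kg) → truck 4 (remaining 20 kg)
P9 (43 kg) → truck 5 (remaining 57 kg)
P10 (41 kg) → truck 5 (remaining 16 kg)
P11 (38 kg) → truck 6 (remaining 62 kg)
P12 (35 kg) → truck 6 (remaining 27 kg)
P13 (43 kg) → truck 7 (remaining 57 kg)
P14 (43 kg) → truck 7 (remaining 14 kg)
7 trucks × 100 kg = 700 kg; used 557 kg; unused 143 kg.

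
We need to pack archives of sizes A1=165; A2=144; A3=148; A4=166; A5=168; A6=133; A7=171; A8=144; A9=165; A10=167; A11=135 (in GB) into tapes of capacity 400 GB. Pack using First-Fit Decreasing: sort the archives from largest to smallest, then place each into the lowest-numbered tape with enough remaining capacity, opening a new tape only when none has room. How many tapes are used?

6 tapes

Sorted descending: 171, 168, 167, 166, 165, 165, 148, 144, 144, 135, 133.
Put 171 GB in tape 1; 229 GB remain.
Put 168 GB in tape 1; 61 GB remain.
Put 167 GB in tape 2; 233 GB remain.
Put 166 GB in tape 2; 67 GB remain.
Put 165 GB in tape 3; 235 GB remain.
Put 165 GB in tape 3; 70 GB remain.
Put 148 GB in tape 4; 252 GB remain.
Put 144 GB in tape 4; 108 GB remain.
Put 144 GB in tape 5; 256 GB remain.
Put 135 GB in tape 5; 121 GB remain.
Put 133 GB in tape 6; 267 GB remain.
Final tapes: [171,168] [167,166] [165,165] [148,144] [144,135] [133].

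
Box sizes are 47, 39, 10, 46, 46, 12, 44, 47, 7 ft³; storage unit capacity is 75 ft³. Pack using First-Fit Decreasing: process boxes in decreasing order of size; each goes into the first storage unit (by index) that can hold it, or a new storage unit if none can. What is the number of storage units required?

6

Sorted descending: 47, 47, 46, 46, 44, 39, 12, 10, 7.
47 ft³ → storage unit 1 (remaining 28 ft³)
47 ft³ → storage unit 2 (remaining 28 ft³)
46 ft³ → storage unit 3 (remaining 29 ft³)
46 ft³ → storage unit 4 (remaining 29 ft³)
44 ft³ → storage unit 5 (remaining 31 ft³)
39 ft³ → storage unit 6 (remaining 36 ft³)
12 ft³ → storage unit 1 (remaining 16 ft³)
10 ft³ → storage unit 1 (remaining 6 ft³)
7 ft³ → storage unit 2 (remaining 21 ft³)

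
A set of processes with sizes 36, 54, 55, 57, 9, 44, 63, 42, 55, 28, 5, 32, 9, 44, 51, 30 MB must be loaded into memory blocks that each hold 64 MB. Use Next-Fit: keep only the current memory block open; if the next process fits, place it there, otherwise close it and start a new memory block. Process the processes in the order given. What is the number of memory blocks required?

Put 36 MB in memory block 1; 28 MB remain.
Put 54 MB in memory block 2; 10 MB remain.
Put 55 MB in memory block 3; 9 MB remain.
Put 57 MB in memory block 4; 7 MB remain.
Put 9 MB in memory block 5; 55 MB remain.
Put 44 MB in memory block 5; 11 MB remain.
Put 63 MB in memory block 6; 1 MB remain.
Put 42 MB in memory block 7; 22 MB remain.
Put 55 MB in memory block 8; 9 MB remain.
Put 28 MB in memory block 9; 36 MB remain.
Put 5 MB in memory block 9; 31 MB remain.
Put 32 MB in memory block 10; 32 MB remain.
Put 9 MB in memory block 10; 23 MB remain.
Put 44 MB in memory block 11; 20 MB remain.
Put 51 MB in memory block 12; 13 MB remain.
Put 30 MB in memory block 13; 34 MB remain.

13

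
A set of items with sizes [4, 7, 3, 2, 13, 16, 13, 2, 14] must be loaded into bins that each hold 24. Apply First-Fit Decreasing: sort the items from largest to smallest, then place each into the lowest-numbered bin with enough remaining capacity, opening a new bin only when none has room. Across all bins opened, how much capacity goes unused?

Sorted descending: 16, 14, 13, 13, 7, 4, 3, 2, 2.
bin 1: place 16, 8 left
bin 2: place 14, 10 left
bin 3: place 13, 11 left
bin 4: place 13, 11 left
bin 1: place 7, 1 left
bin 2: place 4, 6 left
bin 2: place 3, 3 left
bin 2: place 2, 1 left
bin 3: place 2, 9 left
4 bins × 24 = 96; used 74; unused 22.

22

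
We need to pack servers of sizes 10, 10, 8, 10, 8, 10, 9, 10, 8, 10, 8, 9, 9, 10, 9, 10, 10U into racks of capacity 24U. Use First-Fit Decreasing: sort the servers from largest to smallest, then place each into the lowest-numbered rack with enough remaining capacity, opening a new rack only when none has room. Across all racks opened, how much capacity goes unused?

34

Sorted descending: 10, 10, 10, 10, 10, 10, 10, 10, 10, 9, 9, 9, 9, 8, 8, 8, 8.
rack 1: place 10U, 14U left
rack 1: place 10U, 4U left
rack 2: place 10U, 14U left
rack 2: place 10U, 4U left
rack 3: place 10U, 14U left
rack 3: place 10U, 4U left
rack 4: place 10U, 14U left
rack 4: place 10U, 4U left
rack 5: place 10U, 14U left
rack 5: place 9U, 5U left
rack 6: place 9U, 15U left
rack 6: place 9U, 6U left
rack 7: place 9U, 15U left
rack 7: place 8U, 7U left
rack 8: place 8U, 16U left
rack 8: place 8U, 8U left
rack 8: place 8U, 0U left
8 racks × 24U = 192U; used 158U; unused 34U.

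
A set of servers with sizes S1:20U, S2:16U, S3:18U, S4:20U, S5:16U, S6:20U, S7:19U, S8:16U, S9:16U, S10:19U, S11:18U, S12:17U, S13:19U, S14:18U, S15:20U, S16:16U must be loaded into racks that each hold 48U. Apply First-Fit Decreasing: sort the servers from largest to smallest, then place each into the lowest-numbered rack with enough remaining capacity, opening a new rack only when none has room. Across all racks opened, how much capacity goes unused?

96

Sorted descending: 20, 20, 20, 20, 19, 19, 19, 18, 18, 18, 17, 16, 16, 16, 16, 16.
rack 1: place 20U, 28U left
rack 1: place 20U, 8U left
rack 2: place 20U, 28U left
rack 2: place 20U, 8U left
rack 3: place 19U, 29U left
rack 3: place 19U, 10U left
rack 4: place 19U, 29U left
rack 4: place 18U, 11U left
rack 5: place 18U, 30U left
rack 5: place 18U, 12U left
rack 6: place 17U, 31U left
rack 6: place 16U, 15U left
rack 7: place 16U, 32U left
rack 7: place 16U, 16U left
rack 7: place 16U, 0U left
rack 8: place 16U, 32U left
8 racks × 48U = 384U; used 288U; unused 96U.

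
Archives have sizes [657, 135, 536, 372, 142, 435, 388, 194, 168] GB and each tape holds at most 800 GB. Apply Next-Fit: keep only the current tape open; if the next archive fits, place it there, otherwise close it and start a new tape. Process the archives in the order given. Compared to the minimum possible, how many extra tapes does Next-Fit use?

1

Next-Fit: [657,135] [536] [372,142] [435] [388,194,168] → 5 tapes.
Total size 3027 GB; any packing needs at least ⌈3027/800⌉ = 4 tapes.
An optimal packing achieves that bound: [657,142] [536,194] [435,168,135] [388,372] → 4 tapes.
Excess: 5 − 4 = 1.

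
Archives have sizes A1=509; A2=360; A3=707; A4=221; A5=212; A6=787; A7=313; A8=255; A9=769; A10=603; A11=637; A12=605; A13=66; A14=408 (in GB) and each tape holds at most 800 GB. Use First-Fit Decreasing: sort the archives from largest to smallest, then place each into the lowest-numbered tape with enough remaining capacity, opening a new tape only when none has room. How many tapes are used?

9

Sorted descending: 787, 769, 707, 637, 605, 603, 509, 408, 360, 313, 255, 221, 212, 66.
Put 787 GB in tape 1; 13 GB remain.
Put 769 GB in tape 2; 31 GB remain.
Put 707 GB in tape 3; 93 GB remain.
Put 637 GB in tape 4; 163 GB remain.
Put 605 GB in tape 5; 195 GB remain.
Put 603 GB in tape 6; 197 GB remain.
Put 509 GB in tape 7; 291 GB remain.
Put 408 GB in tape 8; 392 GB remain.
Put 360 GB in tape 8; 32 GB remain.
Put 313 GB in tape 9; 487 GB remain.
Put 255 GB in tape 7; 36 GB remain.
Put 221 GB in tape 9; 266 GB remain.
Put 212 GB in tape 9; 54 GB remain.
Put 66 GB in tape 3; 27 GB remain.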